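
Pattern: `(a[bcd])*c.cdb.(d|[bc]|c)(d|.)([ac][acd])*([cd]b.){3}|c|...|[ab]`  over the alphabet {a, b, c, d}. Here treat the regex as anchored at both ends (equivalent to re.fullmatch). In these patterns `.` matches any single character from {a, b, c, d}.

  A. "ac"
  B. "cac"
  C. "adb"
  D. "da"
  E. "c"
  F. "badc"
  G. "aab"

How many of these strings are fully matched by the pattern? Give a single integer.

4

A → no match
B → match
C → match
D → no match
E → match
F → no match
G → match
Total matched: 4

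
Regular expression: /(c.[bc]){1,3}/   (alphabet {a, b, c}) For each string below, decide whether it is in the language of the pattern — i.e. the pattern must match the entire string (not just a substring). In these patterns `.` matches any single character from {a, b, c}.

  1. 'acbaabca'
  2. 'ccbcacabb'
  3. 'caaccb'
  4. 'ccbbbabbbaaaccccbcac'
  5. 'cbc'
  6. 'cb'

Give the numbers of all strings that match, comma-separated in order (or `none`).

5

1. 'acbaabca' → no match — must start with 'c'
2. 'ccbcacabb' → no match
3. 'caaccb' → no match
4 → no match
5. 'cbc' → match
6. 'cb' → no match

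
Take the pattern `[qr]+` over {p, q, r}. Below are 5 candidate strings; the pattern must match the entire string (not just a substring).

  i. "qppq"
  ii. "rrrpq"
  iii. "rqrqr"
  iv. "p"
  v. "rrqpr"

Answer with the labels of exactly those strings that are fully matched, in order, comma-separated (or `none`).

i → no match
ii → no match
iii → match
iv → no match
v → no match

iii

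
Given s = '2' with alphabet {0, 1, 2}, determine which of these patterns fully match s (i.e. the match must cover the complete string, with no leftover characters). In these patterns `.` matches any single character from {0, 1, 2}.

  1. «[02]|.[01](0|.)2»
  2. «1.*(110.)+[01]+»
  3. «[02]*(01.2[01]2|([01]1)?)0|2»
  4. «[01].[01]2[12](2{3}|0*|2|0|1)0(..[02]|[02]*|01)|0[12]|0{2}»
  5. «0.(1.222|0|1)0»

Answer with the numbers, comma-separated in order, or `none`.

1, 3

1 → match
2 → no match — must start with '1'
3 → match
4 → no match
5 → no match — must start with '0'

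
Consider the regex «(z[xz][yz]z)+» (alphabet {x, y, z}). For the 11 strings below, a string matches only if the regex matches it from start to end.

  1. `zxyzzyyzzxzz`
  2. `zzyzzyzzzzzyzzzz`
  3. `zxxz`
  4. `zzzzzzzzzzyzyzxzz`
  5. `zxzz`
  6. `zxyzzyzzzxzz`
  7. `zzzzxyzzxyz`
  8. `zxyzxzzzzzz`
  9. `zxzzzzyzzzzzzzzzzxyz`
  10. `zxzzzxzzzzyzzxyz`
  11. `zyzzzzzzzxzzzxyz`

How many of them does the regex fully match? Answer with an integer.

1 → no match
2 → no match
3 → no match
4 → no match
5 → match
6 → no match
7 → no match
8 → no match
9 → match
10 → match
11 → no match
Total matched: 3

3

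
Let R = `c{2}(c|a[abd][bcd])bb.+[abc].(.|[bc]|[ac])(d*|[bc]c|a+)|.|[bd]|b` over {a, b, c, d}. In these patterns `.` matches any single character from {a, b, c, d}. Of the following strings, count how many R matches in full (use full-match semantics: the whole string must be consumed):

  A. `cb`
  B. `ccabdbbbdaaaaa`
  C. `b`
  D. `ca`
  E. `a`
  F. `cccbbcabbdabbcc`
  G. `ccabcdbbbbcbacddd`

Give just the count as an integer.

4

A. `cb` → no match
B → match
C. `b` → match
D. `ca` → no match
E. `a` → match
F → match
G → no match
Total matched: 4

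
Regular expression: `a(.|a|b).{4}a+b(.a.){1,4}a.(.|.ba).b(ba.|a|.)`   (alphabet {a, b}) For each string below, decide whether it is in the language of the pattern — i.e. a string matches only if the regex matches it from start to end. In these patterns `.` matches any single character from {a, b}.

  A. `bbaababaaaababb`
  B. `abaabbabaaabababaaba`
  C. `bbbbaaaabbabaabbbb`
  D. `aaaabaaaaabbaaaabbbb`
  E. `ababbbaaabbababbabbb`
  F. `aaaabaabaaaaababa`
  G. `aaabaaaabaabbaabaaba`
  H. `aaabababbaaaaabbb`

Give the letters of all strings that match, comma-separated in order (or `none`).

B, D, F, H

A → no match — must start with `a`
B → match
C → no match — must start with `a`
D → match
E → no match
F → match
G → no match
H → match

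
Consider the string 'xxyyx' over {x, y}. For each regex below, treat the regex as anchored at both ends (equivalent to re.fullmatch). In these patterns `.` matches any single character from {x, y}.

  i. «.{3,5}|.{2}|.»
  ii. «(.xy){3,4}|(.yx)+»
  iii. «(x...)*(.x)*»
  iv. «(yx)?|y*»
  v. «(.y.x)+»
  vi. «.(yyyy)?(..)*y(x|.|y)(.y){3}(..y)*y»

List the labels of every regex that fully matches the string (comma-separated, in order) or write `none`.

i → match
ii → no match
iii → no match
iv → no match
v → no match
vi → no match — must end with 'y'

i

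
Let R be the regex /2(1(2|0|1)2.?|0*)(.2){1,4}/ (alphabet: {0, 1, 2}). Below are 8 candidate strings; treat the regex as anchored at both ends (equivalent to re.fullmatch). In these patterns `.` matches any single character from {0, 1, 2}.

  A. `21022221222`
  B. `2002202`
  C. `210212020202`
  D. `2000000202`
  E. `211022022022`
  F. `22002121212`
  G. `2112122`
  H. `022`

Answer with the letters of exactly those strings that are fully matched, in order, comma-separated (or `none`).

A → match
B → match
C → match
D → match
E → no match
F → no match
G → match
H → no match — must start with `2`

A, B, C, D, G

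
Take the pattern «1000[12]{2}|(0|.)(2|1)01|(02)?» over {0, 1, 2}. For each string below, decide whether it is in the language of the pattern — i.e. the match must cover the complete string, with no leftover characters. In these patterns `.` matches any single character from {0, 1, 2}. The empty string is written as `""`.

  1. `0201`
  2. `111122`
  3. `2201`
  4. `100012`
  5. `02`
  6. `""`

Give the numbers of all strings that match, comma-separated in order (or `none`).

1 → match
2 → no match
3 → match
4 → match
5 → match
6 → match

1, 3, 4, 5, 6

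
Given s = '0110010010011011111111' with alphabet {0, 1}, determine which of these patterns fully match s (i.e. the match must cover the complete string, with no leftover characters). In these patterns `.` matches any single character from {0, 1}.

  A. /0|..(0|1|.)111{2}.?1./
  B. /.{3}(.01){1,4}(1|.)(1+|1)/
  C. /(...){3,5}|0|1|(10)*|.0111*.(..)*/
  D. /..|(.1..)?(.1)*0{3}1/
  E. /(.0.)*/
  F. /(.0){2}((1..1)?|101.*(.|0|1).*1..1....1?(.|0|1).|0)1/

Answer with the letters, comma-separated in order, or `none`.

B

A → no match
B → match
C → no match
D → no match
E → no match
F → no match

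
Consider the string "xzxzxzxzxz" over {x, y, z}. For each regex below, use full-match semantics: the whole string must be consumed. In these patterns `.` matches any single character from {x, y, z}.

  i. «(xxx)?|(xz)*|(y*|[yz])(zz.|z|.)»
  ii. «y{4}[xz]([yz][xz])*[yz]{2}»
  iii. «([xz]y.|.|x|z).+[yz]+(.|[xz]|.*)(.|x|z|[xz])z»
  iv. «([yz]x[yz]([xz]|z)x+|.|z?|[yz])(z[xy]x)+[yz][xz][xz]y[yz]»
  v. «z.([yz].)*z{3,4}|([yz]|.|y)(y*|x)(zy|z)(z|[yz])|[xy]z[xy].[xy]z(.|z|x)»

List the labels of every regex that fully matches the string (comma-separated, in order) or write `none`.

i → match
ii → no match — must start with "y"
iii → match
iv → no match
v → no match

i, iii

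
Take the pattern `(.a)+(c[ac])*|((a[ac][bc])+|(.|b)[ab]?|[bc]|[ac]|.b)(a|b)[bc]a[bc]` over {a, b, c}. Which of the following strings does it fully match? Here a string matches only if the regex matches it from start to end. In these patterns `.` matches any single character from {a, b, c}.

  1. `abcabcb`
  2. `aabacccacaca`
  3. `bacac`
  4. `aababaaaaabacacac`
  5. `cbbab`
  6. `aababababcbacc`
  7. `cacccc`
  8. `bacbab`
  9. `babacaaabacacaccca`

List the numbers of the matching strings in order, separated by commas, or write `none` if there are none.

1 → no match
2 → match
3 → match
4 → no match
5 → match
6 → no match
7 → match
8 → no match
9 → match

2, 3, 5, 7, 9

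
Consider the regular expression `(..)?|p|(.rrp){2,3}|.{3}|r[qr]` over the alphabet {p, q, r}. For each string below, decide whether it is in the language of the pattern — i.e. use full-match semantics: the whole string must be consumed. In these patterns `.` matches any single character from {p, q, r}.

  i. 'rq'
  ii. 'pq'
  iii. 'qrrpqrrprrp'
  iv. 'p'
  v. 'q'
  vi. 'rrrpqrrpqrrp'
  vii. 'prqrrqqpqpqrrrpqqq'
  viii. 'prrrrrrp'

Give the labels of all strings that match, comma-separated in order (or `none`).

i, ii, iv, vi

i → match
ii → match
iii → no match
iv → match
v → no match
vi → match
vii → no match
viii → no match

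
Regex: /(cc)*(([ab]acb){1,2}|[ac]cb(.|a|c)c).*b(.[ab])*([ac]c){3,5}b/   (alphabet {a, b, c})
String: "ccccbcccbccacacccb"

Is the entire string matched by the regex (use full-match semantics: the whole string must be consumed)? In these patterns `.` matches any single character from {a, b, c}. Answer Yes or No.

Yes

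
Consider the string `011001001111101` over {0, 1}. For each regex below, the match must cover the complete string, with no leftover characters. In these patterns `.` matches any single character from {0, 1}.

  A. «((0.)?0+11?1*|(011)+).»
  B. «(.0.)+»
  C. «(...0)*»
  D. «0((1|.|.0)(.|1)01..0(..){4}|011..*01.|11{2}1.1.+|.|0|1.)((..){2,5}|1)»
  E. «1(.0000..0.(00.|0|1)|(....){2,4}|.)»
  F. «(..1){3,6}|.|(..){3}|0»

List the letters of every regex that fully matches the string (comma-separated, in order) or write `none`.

A → no match
B → no match
C → no match
D → no match
E → no match — must start with `1`
F → match

F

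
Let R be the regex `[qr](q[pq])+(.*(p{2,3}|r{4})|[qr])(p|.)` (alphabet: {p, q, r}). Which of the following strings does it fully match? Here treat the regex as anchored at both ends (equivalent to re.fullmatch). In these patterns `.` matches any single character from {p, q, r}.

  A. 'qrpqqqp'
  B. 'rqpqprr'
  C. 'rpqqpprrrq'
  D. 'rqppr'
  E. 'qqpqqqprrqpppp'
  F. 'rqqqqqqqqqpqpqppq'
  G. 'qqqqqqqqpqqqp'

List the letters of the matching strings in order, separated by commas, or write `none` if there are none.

B, E, F, G

A → no match
B → match
C → no match
D → no match
E → match
F → match
G → match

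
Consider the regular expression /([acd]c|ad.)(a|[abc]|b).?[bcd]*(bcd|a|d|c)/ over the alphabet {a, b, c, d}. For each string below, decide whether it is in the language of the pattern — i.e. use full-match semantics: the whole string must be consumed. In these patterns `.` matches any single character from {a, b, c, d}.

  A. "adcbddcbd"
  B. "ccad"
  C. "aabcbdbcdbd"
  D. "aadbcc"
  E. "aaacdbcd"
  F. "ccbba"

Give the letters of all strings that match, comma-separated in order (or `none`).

A → match
B → match
C → no match
D → no match
E → no match
F → match

A, B, F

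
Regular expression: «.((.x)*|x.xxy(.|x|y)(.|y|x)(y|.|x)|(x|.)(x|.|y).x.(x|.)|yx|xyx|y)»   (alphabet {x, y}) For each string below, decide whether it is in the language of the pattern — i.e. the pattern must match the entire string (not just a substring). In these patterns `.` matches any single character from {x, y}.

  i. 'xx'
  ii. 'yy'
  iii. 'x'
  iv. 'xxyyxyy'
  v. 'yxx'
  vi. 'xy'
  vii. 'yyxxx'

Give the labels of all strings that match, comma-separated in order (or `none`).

ii, iii, iv, v, vi, vii

i. 'xx' → no match
ii. 'yy' → match
iii. 'x' → match
iv. 'xxyyxyy' → match
v. 'yxx' → match
vi. 'xy' → match
vii. 'yyxxx' → match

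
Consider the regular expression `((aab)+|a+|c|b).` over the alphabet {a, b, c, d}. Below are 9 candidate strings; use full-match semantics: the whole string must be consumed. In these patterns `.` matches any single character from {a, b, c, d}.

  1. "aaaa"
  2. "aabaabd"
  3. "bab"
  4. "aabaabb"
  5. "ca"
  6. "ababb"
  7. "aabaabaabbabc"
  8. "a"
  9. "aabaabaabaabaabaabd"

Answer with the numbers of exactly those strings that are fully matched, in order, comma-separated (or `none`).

1. "aaaa" → match
2. "aabaabd" → match
3. "bab" → no match
4. "aabaabb" → match
5. "ca" → match
6. "ababb" → no match
7 → no match
8. "a" → no match
9 → match

1, 2, 4, 5, 9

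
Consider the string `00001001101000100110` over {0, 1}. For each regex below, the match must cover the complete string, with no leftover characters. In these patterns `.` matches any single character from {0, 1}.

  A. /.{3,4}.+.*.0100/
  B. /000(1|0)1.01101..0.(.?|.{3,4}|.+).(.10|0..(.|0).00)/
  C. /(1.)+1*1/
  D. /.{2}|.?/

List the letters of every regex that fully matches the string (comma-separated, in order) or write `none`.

A → no match — must end with `0100`
B → match
C → no match — must start with `1`
D → no match

B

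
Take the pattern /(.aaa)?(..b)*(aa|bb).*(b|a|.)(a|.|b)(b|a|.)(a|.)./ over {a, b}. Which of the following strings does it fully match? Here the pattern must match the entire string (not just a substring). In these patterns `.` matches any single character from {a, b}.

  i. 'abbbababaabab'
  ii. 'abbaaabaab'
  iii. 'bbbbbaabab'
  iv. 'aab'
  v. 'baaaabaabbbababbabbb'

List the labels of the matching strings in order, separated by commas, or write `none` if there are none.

ii, iii

i → no match
ii → match
iii → match
iv → no match
v → no match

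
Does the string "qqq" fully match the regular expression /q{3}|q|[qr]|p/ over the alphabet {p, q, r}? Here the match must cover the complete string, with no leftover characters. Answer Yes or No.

Yes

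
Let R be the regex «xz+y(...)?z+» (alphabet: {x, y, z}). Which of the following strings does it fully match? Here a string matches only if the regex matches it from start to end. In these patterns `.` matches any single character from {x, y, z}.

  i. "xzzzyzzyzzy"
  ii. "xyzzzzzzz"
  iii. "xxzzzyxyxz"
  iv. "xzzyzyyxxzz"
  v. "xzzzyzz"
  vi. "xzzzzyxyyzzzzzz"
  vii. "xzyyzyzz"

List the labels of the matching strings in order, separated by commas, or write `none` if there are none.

v, vi, vii

i → no match — must end with "z"
ii → no match — must start with "xz"
iii → no match — must start with "xz"
iv → no match
v → match
vi → match
vii → match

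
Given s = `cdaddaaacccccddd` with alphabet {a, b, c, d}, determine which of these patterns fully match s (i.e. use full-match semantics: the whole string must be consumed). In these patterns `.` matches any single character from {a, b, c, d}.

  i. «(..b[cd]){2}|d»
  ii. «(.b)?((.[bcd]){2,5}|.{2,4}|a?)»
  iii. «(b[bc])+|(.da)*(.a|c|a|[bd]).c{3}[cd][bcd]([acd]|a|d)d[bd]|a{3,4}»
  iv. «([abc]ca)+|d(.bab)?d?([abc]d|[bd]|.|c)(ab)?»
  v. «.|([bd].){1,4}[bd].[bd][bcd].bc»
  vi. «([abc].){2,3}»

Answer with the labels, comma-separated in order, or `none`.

iii

i → no match
ii → no match
iii → match
iv → no match
v → no match
vi → no match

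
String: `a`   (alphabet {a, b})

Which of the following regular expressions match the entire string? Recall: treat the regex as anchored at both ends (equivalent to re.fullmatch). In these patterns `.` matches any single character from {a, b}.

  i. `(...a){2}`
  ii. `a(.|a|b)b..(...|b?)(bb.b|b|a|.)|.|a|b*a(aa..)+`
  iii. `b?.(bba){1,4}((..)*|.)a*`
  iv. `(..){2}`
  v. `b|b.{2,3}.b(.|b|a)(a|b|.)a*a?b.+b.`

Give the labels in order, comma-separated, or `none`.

ii

i → no match
ii → match
iii → no match
iv → no match
v → no match — must start with `b`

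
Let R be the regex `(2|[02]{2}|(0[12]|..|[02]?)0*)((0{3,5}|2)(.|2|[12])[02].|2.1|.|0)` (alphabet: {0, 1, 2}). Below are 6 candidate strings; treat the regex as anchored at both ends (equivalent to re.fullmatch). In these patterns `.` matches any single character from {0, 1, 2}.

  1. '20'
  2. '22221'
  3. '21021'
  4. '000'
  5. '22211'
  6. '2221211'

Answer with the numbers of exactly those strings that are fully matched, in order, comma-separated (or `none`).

1 → match
2 → match
3 → no match
4 → match
5 → match
6 → no match

1, 2, 4, 5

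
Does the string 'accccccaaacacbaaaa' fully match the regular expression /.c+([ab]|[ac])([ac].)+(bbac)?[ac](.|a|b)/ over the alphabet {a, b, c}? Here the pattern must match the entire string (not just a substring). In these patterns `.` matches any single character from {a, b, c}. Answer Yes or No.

Yes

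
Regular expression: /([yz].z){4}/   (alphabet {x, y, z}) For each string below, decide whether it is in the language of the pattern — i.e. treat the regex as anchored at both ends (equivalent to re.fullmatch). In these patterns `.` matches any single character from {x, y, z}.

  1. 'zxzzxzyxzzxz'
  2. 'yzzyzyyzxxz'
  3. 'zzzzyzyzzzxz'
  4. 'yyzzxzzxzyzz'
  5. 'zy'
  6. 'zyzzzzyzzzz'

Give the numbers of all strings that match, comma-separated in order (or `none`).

1, 3, 4

1 → match
2 → no match
3 → match
4 → match
5 → no match — must end with 'z'
6 → no match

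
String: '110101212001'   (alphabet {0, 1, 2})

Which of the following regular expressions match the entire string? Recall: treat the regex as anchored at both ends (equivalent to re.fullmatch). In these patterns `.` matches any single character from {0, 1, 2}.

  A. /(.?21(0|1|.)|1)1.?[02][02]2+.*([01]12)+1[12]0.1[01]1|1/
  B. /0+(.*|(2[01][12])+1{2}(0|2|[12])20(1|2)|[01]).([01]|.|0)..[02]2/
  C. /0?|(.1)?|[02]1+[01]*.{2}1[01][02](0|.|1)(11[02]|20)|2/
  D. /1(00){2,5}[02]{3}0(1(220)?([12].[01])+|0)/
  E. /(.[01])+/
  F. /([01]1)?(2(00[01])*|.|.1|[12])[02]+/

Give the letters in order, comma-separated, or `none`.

E

A → no match
B → no match — must start with '0'
C → no match
D → no match — must start with '100'
E → match
F → no match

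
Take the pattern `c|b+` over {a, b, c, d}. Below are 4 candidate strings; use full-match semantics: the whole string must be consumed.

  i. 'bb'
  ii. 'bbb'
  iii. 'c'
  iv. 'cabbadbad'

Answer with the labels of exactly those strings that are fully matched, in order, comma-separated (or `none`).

i → match
ii → match
iii → match
iv → no match

i, ii, iii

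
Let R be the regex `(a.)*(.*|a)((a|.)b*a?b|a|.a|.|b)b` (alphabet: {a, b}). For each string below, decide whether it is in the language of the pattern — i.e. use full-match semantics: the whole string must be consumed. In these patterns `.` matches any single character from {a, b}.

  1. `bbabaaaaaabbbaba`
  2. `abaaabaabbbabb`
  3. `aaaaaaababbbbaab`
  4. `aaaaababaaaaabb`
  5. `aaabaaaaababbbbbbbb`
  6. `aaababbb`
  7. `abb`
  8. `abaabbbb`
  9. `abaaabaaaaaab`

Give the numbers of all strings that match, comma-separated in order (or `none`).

1 → no match — must end with `b`
2 → match
3 → match
4 → match
5 → match
6 → match
7 → match
8 → match
9 → match

2, 3, 4, 5, 6, 7, 8, 9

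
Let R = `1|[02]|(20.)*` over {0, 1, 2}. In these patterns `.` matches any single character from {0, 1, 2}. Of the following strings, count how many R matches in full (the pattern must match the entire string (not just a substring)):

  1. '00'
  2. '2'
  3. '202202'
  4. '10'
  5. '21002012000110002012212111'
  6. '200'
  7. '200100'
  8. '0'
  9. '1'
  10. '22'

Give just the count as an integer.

1 → no match
2 → match
3 → match
4 → no match
5 → no match
6 → match
7 → no match
8 → match
9 → match
10 → no match
Total matched: 5

5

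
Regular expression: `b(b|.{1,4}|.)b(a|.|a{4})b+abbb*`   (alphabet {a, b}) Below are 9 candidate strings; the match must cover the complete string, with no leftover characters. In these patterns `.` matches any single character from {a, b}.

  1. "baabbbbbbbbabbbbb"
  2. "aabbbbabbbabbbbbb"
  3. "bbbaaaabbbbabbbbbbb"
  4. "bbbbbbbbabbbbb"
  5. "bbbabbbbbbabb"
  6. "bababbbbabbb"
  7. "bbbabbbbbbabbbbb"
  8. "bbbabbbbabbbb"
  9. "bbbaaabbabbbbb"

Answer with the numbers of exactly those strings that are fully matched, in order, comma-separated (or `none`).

1 → match
2 → no match — must start with "b"
3 → match
4 → match
5 → match
6 → match
7 → match
8 → match
9 → no match

1, 3, 4, 5, 6, 7, 8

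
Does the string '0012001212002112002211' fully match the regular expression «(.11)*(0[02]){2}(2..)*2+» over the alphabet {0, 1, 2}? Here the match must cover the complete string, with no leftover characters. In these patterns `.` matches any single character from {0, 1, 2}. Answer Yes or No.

No

Every match must end with '2', but '0012001212002112002211' does not.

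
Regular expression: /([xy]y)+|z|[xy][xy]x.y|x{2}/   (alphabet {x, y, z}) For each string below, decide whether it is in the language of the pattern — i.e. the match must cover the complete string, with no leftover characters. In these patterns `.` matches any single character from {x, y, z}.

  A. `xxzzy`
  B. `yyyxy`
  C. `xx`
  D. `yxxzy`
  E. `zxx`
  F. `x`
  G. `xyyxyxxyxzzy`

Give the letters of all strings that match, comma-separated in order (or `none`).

A → no match
B → no match
C → match
D → match
E → no match
F → no match
G → no match

C, D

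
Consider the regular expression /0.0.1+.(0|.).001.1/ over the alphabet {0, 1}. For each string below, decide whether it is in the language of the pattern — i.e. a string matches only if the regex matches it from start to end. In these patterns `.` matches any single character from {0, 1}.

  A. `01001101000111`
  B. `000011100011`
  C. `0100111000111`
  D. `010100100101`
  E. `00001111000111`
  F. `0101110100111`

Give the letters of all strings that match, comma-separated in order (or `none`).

A → match
B → no match
C → match
D → no match
E → match
F → match

A, C, E, F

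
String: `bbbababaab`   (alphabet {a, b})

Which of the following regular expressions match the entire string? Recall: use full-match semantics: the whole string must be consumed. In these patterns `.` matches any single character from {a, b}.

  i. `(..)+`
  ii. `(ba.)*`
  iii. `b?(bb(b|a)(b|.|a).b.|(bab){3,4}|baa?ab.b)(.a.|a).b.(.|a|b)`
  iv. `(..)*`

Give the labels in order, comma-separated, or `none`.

i, iv

i → match
ii → no match
iii → no match
iv → match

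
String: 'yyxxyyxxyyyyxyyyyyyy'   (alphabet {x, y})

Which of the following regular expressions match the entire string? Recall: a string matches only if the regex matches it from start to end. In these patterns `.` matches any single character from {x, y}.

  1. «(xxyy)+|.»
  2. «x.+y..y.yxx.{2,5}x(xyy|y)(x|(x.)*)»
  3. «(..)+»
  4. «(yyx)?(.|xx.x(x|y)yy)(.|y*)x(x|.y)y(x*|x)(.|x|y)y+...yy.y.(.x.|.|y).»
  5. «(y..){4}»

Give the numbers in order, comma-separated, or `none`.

3, 4

1 → no match
2 → no match — must start with 'x'
3 → match
4 → match
5 → no match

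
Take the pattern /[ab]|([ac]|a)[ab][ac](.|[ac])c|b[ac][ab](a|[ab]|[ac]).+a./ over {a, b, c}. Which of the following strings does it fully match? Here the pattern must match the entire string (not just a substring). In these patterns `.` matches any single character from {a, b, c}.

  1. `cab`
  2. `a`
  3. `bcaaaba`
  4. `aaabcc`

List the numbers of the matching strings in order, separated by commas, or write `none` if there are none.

2

1 → no match
2 → match
3 → no match
4 → no match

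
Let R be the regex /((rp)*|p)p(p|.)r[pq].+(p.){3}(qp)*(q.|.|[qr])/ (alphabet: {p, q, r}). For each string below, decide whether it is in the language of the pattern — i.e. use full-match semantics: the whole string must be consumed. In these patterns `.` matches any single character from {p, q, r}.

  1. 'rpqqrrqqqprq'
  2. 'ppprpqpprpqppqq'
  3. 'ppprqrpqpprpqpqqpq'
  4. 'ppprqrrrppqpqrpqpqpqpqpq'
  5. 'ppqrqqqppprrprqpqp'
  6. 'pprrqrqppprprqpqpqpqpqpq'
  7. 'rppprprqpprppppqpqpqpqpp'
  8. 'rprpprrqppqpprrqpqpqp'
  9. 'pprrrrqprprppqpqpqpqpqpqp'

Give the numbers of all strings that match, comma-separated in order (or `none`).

2, 3, 6, 7

1 → no match
2 → match
3 → match
4 → no match
5 → no match
6 → match
7 → match
8 → no match
9 → no match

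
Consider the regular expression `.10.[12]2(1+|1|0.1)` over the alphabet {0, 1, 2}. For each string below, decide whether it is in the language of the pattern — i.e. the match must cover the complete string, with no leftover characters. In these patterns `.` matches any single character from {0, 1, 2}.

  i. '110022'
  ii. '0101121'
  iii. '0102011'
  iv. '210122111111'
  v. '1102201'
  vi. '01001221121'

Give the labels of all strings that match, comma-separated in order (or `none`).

ii, iv

i → no match — must end with '1'
ii → match
iii → no match
iv → match
v → no match
vi → no match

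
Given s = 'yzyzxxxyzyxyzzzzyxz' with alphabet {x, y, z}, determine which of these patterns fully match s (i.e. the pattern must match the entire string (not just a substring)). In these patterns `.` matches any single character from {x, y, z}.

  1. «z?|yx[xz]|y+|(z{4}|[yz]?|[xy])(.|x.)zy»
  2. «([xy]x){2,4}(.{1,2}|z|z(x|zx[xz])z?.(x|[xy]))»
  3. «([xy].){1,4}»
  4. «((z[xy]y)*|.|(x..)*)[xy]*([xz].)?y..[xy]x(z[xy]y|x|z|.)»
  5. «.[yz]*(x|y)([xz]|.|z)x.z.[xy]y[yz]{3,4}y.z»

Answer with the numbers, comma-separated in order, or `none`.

5

1 → no match
2 → no match
3 → no match
4 → no match
5 → match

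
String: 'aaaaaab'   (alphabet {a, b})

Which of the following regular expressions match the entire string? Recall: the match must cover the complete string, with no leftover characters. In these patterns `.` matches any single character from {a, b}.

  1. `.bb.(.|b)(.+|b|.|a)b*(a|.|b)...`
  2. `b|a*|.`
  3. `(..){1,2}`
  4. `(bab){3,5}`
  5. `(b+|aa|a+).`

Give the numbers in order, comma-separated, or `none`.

5

1 → no match
2 → no match
3 → no match
4 → no match — must start with 'bab'
5 → match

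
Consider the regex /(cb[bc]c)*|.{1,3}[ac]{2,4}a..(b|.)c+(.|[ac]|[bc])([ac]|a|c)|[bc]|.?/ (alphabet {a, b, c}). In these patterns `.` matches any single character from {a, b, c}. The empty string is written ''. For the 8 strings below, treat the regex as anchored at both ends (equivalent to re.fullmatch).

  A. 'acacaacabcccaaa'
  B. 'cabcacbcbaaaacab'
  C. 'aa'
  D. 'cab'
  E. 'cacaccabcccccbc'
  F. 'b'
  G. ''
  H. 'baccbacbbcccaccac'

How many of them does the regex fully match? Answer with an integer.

3

A → no match
B → no match
C. 'aa' → no match
D. 'cab' → no match
E → match
F. 'b' → match
G. '' → match
H → no match
Total matched: 3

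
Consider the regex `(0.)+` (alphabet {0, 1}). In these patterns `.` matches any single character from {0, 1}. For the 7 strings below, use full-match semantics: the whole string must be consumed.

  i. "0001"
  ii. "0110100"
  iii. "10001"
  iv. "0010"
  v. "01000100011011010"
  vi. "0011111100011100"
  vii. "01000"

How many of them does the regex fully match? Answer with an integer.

1

i. "0001" → match
ii. "0110100" → no match
iii. "10001" → no match — must start with "0"
iv. "0010" → no match
v → no match
vi → no match
vii. "01000" → no match
Total matched: 1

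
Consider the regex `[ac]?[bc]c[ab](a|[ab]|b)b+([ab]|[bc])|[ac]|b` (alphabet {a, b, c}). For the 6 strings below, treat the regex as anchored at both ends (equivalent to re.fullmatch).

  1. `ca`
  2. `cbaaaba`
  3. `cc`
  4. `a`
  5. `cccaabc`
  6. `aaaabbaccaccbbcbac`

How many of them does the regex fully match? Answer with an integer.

1 → no match
2 → no match
3 → no match
4 → match
5 → match
6 → no match
Total matched: 2

2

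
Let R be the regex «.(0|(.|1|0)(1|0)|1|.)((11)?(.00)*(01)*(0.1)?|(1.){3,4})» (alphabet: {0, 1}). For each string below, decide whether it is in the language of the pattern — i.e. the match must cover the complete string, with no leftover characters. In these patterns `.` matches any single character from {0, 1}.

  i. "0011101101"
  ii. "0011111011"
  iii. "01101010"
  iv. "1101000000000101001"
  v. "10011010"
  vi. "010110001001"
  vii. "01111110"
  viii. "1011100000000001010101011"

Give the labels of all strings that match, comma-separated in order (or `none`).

ii, iii, iv, vii, viii

i → no match
ii → match
iii → match
iv → match
v → no match
vi → no match
vii → match
viii → match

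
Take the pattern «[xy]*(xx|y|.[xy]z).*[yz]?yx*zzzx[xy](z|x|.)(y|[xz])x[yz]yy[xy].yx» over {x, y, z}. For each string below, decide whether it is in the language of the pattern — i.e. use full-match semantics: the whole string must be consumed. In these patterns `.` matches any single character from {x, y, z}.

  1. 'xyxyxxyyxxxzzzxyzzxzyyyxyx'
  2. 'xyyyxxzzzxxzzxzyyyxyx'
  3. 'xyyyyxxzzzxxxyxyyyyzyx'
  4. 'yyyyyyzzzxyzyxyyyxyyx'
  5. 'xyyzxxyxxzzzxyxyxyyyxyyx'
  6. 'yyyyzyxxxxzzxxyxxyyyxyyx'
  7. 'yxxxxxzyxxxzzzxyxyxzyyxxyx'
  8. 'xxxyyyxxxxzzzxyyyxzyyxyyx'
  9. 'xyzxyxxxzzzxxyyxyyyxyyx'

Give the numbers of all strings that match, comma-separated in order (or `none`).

1, 2, 3, 4, 5, 7, 8, 9

1 → match
2 → match
3 → match
4 → match
5 → match
6 → no match
7 → match
8 → match
9 → match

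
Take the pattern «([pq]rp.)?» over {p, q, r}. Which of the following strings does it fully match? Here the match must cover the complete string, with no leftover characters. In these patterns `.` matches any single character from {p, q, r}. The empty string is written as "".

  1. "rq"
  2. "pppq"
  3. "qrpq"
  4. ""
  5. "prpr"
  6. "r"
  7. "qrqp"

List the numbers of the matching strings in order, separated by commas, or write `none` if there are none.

3, 4, 5

1. "rq" → no match
2. "pppq" → no match
3. "qrpq" → match
4. "" → match
5. "prpr" → match
6. "r" → no match
7. "qrqp" → no match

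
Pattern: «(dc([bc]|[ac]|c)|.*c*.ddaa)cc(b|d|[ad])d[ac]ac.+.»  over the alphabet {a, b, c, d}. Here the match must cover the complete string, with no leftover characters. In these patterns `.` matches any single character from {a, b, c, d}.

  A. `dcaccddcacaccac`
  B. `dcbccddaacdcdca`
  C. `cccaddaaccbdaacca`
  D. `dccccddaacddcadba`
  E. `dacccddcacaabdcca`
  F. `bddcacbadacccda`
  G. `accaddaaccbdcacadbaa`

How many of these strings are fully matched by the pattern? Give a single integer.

5

A → match
B → match
C → match
D → match
E → no match
F → no match
G → match
Total matched: 5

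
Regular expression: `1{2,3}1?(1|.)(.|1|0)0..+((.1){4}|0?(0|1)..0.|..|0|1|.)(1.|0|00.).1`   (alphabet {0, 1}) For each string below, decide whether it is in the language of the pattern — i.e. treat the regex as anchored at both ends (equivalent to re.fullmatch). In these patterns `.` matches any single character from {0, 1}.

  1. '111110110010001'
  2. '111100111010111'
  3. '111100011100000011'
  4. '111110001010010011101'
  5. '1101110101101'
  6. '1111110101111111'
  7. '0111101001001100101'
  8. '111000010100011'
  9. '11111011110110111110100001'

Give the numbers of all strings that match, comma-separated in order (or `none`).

1 → match
2 → no match
3 → match
4 → match
5 → no match
6 → match
7 → no match — must start with '1'
8 → match
9 → match

1, 3, 4, 6, 8, 9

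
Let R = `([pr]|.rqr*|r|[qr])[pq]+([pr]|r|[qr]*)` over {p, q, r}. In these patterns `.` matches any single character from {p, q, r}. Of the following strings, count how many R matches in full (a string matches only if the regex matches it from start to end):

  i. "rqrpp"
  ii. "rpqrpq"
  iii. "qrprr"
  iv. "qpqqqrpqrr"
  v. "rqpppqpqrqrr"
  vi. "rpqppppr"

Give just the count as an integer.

i → no match
ii → no match
iii → no match
iv → no match
v → match
vi → match
Total matched: 2

2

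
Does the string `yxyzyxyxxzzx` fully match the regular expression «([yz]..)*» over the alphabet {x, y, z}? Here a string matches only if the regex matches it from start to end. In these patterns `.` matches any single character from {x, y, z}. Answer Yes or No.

Yes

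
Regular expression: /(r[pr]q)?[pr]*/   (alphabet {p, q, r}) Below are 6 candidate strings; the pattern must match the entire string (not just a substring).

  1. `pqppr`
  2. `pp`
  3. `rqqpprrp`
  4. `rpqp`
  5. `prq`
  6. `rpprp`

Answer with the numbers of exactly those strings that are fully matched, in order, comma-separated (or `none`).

2, 4, 6

1 → no match
2 → match
3 → no match
4 → match
5 → no match
6 → match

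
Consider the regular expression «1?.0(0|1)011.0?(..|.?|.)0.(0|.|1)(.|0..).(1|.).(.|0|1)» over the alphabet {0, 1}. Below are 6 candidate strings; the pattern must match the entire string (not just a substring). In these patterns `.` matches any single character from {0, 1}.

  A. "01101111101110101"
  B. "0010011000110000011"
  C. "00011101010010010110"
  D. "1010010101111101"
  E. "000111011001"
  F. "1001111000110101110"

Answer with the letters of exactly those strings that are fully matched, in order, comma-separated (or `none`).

none

A → no match
B → no match
C → no match
D → no match
E → no match
F → no match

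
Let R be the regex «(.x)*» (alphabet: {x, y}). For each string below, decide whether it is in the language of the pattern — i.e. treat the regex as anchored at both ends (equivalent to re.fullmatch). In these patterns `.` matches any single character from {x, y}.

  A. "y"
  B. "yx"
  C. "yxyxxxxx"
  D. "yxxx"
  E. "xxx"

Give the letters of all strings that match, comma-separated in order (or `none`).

A → no match
B → match
C → match
D → match
E → no match

B, C, D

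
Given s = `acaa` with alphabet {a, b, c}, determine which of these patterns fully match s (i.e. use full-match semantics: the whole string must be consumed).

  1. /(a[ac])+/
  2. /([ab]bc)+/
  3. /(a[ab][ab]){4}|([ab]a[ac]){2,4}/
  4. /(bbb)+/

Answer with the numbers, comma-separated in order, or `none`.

1 → match
2 → no match — must end with `bc`
3 → no match
4 → no match — must start with `bbb`

1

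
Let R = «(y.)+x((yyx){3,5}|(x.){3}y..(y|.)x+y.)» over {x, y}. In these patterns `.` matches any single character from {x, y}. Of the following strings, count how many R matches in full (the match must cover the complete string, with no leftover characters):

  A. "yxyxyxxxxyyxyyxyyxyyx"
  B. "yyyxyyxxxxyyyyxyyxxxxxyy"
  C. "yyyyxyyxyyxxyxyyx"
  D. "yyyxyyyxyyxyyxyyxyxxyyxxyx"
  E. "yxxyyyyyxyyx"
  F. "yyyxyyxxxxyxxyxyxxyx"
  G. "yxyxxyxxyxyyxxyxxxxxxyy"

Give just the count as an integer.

A → no match
B → no match
C → no match
D → no match
E → no match
F → match
G → no match
Total matched: 1

1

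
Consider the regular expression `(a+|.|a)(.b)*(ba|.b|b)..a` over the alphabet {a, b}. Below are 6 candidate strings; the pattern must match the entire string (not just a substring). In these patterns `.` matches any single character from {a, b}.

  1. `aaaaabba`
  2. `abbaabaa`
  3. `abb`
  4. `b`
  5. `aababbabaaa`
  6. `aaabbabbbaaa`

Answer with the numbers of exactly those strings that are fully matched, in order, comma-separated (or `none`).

1 → no match
2 → no match
3 → no match — must end with `a`
4 → no match — must end with `a`
5 → no match
6 → match

6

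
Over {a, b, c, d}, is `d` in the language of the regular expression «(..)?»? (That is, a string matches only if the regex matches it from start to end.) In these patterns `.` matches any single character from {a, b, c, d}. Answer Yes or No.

No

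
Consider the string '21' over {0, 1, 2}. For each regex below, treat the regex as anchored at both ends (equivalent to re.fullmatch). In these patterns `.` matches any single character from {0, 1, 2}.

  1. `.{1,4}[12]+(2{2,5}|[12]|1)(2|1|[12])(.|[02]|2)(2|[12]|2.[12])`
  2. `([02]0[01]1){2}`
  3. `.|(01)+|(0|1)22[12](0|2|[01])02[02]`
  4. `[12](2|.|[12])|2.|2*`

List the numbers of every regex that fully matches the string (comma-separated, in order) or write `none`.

1 → no match
2 → no match
3 → no match
4 → match

4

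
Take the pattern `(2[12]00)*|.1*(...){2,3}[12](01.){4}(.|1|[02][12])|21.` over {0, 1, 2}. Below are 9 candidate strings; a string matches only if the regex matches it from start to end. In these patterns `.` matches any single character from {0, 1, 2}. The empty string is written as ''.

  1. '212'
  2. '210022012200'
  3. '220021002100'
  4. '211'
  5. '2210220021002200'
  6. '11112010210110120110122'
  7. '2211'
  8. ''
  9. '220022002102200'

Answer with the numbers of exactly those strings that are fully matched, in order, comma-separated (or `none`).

1, 3, 4, 6, 8

1 → match
2 → no match
3 → match
4 → match
5 → no match
6 → match
7 → no match
8 → match
9 → no match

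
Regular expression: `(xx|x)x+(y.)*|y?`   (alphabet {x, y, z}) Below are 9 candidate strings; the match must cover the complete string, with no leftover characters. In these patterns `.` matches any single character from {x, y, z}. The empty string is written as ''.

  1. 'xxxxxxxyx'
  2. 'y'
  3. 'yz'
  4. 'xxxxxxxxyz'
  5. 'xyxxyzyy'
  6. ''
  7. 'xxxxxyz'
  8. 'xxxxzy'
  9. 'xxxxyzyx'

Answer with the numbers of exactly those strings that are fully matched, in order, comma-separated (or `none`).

1. 'xxxxxxxyx' → match
2. 'y' → match
3. 'yz' → no match
4. 'xxxxxxxxyz' → match
5. 'xyxxyzyy' → no match
6. '' → match
7. 'xxxxxyz' → match
8. 'xxxxzy' → no match
9. 'xxxxyzyx' → match

1, 2, 4, 6, 7, 9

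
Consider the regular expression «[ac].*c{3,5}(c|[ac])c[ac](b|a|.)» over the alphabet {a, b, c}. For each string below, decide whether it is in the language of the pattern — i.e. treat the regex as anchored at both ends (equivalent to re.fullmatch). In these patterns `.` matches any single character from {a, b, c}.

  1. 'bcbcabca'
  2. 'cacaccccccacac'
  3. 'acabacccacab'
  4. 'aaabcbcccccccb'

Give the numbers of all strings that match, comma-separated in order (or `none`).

2, 3, 4

1 → no match
2 → match
3 → match
4 → match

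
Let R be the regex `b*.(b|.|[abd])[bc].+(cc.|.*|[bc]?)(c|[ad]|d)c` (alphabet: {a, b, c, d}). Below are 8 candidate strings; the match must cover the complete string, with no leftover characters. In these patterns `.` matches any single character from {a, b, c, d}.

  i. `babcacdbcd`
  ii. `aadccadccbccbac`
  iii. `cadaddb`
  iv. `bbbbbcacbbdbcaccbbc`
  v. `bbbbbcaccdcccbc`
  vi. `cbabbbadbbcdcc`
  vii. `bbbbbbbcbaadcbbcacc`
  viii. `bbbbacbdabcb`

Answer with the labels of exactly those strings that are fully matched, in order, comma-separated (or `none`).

vii

i → no match — must end with `c`
ii → no match
iii → no match — must end with `c`
iv → no match
v → no match
vi → no match
vii → match
viii → no match — must end with `c`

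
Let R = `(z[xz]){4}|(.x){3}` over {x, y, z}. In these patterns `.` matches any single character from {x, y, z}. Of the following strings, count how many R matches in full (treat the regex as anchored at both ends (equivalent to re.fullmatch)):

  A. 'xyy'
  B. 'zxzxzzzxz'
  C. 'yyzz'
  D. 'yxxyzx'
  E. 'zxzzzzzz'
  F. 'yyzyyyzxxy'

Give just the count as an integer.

A → no match
B → no match
C → no match
D → no match
E → match
F → no match
Total matched: 1

1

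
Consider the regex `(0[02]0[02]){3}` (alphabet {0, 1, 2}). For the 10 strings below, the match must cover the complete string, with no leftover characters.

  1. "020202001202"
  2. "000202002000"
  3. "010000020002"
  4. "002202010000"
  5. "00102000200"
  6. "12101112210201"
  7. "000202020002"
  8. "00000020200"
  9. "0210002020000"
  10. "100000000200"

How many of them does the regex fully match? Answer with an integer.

1

1 → no match
2 → no match
3 → no match
4 → no match
5 → no match
6 → no match — must start with "0"
7 → match
8 → no match
9 → no match
10 → no match — must start with "0"
Total matched: 1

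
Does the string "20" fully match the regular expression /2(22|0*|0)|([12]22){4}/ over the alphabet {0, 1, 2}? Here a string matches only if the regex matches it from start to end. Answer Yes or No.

Yes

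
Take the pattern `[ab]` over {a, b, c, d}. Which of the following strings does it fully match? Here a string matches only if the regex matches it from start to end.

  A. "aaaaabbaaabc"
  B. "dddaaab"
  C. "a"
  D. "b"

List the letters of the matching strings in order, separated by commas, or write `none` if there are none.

C, D

A → no match
B → no match
C → match
D → match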